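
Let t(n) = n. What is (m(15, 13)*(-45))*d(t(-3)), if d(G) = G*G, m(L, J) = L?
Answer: -6075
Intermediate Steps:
d(G) = G²
(m(15, 13)*(-45))*d(t(-3)) = (15*(-45))*(-3)² = -675*9 = -6075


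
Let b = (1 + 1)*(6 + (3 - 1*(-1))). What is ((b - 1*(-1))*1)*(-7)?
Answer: -147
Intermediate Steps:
b = 20 (b = 2*(6 + (3 + 1)) = 2*(6 + 4) = 2*10 = 20)
((b - 1*(-1))*1)*(-7) = ((20 - 1*(-1))*1)*(-7) = ((20 + 1)*1)*(-7) = (21*1)*(-7) = 21*(-7) = -147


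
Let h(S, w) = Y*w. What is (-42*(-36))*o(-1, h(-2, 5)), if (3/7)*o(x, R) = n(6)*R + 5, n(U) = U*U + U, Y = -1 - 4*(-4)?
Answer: 11130840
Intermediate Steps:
Y = 15 (Y = -1 + 16 = 15)
n(U) = U + U² (n(U) = U² + U = U + U²)
h(S, w) = 15*w
o(x, R) = 35/3 + 98*R (o(x, R) = 7*((6*(1 + 6))*R + 5)/3 = 7*((6*7)*R + 5)/3 = 7*(42*R + 5)/3 = 7*(5 + 42*R)/3 = 35/3 + 98*R)
(-42*(-36))*o(-1, h(-2, 5)) = (-42*(-36))*(35/3 + 98*(15*5)) = 1512*(35/3 + 98*75) = 1512*(35/3 + 7350) = 1512*(22085/3) = 11130840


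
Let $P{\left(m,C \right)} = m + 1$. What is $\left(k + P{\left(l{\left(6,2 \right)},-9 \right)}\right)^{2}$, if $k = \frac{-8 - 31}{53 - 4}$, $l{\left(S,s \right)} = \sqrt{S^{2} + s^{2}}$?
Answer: $\frac{96140}{2401} + \frac{40 \sqrt{10}}{49} \approx 42.623$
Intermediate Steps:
$P{\left(m,C \right)} = 1 + m$
$k = - \frac{39}{49}$ ($k = - \frac{39}{53 + \left(-4 + 0\right)} = - \frac{39}{53 - 4} = - \frac{39}{49} \approx -0.79592$)
$\left(k + P{\left(l{\left(6,2 \right)},-9 \right)}\right)^{2} = \left(- \frac{39}{49} + \left(1 + \sqrt{6^{2} + 2^{2}}\right)\right)^{2} = \left(- \frac{39}{49} + \left(1 + \sqrt{36 + 4}\right)\right)^{2} = \left(- \frac{39}{49} + \left(1 + \sqrt{40}\right)\right)^{2} = \left(- \frac{39}{49} + \left(1 + 2 \sqrt{10}\right)\right)^{2} = \left(\frac{10}{49} + 2 \sqrt{10}\right)^{2}$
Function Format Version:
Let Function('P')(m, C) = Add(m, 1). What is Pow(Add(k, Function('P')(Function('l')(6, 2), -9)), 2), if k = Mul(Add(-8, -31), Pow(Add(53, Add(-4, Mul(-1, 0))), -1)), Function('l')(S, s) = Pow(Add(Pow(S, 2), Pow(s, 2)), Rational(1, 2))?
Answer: Add(Rational(96140, 2401), Mul(Rational(40, 49), Pow(10, Rational(1, 2)))) ≈ 42.623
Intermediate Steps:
Function('P')(m, C) = Add(1, m)
k = Rational(-39, 49) (k = Mul(-39, Pow(Add(53, Add(-4, 0)), -1)) = Mul(-39, Pow(Add(53, -4), -1)) = Mul(-39, Pow(49, -1)) = Mul(-39, Rational(1, 49)) = Rational(-39, 49) ≈ -0.79592)
Pow(Add(k, Function('P')(Function('l')(6, 2), -9)), 2) = Pow(Add(Rational(-39, 49), Add(1, Pow(Add(Pow(6, 2), Pow(2, 2)), Rational(1, 2)))), 2) = Pow(Add(Rational(-39, 49), Add(1, Pow(Add(36, 4), Rational(1, 2)))), 2) = Pow(Add(Rational(-39, 49), Add(1, Pow(40, Rational(1, 2)))), 2) = Pow(Add(Rational(-39, 49), Add(1, Mul(2, Pow(10, Rational(1, 2))))), 2) = Pow(Add(Rational(10, 49), Mul(2, Pow(10, Rational(1, 2)))), 2)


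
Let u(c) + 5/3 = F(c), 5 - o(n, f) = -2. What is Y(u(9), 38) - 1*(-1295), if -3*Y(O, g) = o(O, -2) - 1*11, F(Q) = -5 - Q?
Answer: 3889/3 ≈ 1296.3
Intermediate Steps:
o(n, f) = 7 (o(n, f) = 5 - 1*(-2) = 5 + 2 = 7)
u(c) = -20/3 - c (u(c) = -5/3 + (-5 - c) = -20/3 - c)
Y(O, g) = 4/3 (Y(O, g) = -(7 - 1*11)/3 = -(7 - 11)/3 = -⅓*(-4) = 4/3)
Y(u(9), 38) - 1*(-1295) = 4/3 - 1*(-1295) = 4/3 + 1295 = 3889/3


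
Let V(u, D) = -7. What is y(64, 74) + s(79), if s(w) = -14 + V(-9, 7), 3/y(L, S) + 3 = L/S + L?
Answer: -15986/763 ≈ -20.952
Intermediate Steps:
y(L, S) = 3/(-3 + L + L/S) (y(L, S) = 3/(-3 + (L/S + L)) = 3/(-3 + (L + L/S)) = 3/(-3 + L + L/S))
s(w) = -21 (s(w) = -14 - 7 = -21)
y(64, 74) + s(79) = 3*74/(64 - 3*74 + 64*74) - 21 = 3*74/(64 - 222 + 4736) - 21 = 3*74/4578 - 21 = 3*74*(1/4578) - 21 = 37/763 - 21 = -15986/763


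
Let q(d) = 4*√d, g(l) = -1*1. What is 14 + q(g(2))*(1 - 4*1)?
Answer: 14 - 12*I ≈ 14.0 - 12.0*I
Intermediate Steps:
g(l) = -1
14 + q(g(2))*(1 - 4*1) = 14 + (4*√(-1))*(1 - 4*1) = 14 + (4*I)*(1 - 4) = 14 + (4*I)*(-3) = 14 - 12*I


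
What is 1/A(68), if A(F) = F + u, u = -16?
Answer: 1/52 ≈ 0.019231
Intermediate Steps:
A(F) = -16 + F (A(F) = F - 16 = -16 + F)
1/A(68) = 1/(-16 + 68) = 1/52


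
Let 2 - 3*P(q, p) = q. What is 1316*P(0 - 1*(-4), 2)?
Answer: -2632/3 ≈ -877.33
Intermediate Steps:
P(q, p) = ⅔ - q/3
1316*P(0 - 1*(-4), 2) = 1316*(⅔ - (0 - 1*(-4))/3) = 1316*(⅔ - (0 + 4)/3) = 1316*(⅔ - ⅓*4) = 1316*(⅔ - 4/3) = 1316*(-⅔) = -2632/3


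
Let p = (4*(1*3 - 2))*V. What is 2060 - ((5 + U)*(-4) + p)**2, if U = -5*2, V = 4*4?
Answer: -4996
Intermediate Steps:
V = 16
U = -10
p = 64 (p = (4*(1*3 - 2))*16 = (4*(3 - 2))*16 = (4*1)*16 = 4*16 = 64)
2060 - ((5 + U)*(-4) + p)**2 = 2060 - ((5 - 10)*(-4) + 64)**2 = 2060 - (-5*(-4) + 64)**2 = 2060 - (20 + 64)**2 = 2060 - 1*84**2 = 2060 - 1*7056 = 2060 - 7056 = -4996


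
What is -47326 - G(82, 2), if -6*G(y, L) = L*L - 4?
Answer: -47326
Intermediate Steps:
G(y, L) = ⅔ - L²/6 (G(y, L) = -(L*L - 4)/6 = -(L² - 4)/6 = -(-4 + L²)/6 = ⅔ - L²/6)
-47326 - G(82, 2) = -47326 - (⅔ - ⅙*2²) = -47326 - (⅔ - ⅙*4) = -47326 - (⅔ - ⅔) = -47326 - 1*0 = -47326 + 0 = -47326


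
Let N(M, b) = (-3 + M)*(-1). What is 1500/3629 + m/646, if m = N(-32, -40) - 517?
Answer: -20531/61693 ≈ -0.33279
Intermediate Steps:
N(M, b) = 3 - M
m = -482 (m = (3 - 1*(-32)) - 517 = (3 + 32) - 517 = 35 - 517 = -482)
1500/3629 + m/646 = 1500/3629 - 482/646 = 1500*(1/3629) - 482*1/646 = 1500/3629 - 241/323 = -20531/61693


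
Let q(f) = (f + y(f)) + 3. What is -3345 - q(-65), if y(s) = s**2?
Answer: -7508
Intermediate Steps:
q(f) = 3 + f + f**2 (q(f) = (f + f**2) + 3 = 3 + f + f**2)
-3345 - q(-65) = -3345 - (3 - 65 + (-65)**2) = -3345 - (3 - 65 + 4225) = -3345 - 1*4163 = -3345 - 4163 = -7508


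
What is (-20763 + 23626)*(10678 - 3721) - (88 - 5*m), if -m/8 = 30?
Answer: 19916603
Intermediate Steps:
m = -240 (m = -8*30 = -240)
(-20763 + 23626)*(10678 - 3721) - (88 - 5*m) = (-20763 + 23626)*(10678 - 3721) - (88 - 5*(-240)) = 2863*6957 - (88 + 1200) = 19917891 - 1*1288 = 19917891 - 1288 = 19916603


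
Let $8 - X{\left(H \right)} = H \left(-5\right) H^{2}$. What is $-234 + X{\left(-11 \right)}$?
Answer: $-6881$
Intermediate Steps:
$X{\left(H \right)} = 8 + 5 H^{3}$ ($X{\left(H \right)} = 8 - H \left(-5\right) H^{2} = 8 - - 5 H H^{2} = 8 - - 5 H^{3} = 8 + 5 H^{3}$)
$-234 + X{\left(-11 \right)} = -234 + \left(8 + 5 \left(-11\right)^{3}\right) = -234 + \left(8 + 5 \left(-1331\right)\right) = -234 + \left(8 - 6655\right) = -234 - 6647 = -6881$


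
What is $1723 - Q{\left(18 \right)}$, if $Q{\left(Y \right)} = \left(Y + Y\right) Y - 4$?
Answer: $1079$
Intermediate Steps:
$Q{\left(Y \right)} = -4 + 2 Y^{2}$ ($Q{\left(Y \right)} = 2 Y Y - 4 = 2 Y^{2} - 4 = -4 + 2 Y^{2}$)
$1723 - Q{\left(18 \right)} = 1723 - \left(-4 + 2 \cdot 18^{2}\right) = 1723 - \left(-4 + 2 \cdot 324\right) = 1723 - \left(-4 + 648\right) = 1723 - 644 = 1079$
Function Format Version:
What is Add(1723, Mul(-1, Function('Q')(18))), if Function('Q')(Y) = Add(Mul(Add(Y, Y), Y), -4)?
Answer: 1079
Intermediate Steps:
Function('Q')(Y) = Add(-4, Mul(2, Pow(Y, 2))) (Function('Q')(Y) = Add(Mul(Mul(2, Y), Y), -4) = Add(Mul(2, Pow(Y, 2)), -4) = Add(-4, Mul(2, Pow(Y, 2))))
Add(1723, Mul(-1, Function('Q')(18))) = Add(1723, Mul(-1, Add(-4, Mul(2, Pow(18, 2))))) = Add(1723, Mul(-1, Add(-4, Mul(2, 324)))) = Add(1723, Mul(-1, Add(-4, 648))) = Add(1723, Mul(-1, 644)) = Add(1723, -644) = 1079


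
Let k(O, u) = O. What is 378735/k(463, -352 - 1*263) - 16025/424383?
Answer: 160721275930/196489329 ≈ 817.96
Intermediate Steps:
378735/k(463, -352 - 1*263) - 16025/424383 = 378735/463 - 16025/424383 = 160721275930/196489329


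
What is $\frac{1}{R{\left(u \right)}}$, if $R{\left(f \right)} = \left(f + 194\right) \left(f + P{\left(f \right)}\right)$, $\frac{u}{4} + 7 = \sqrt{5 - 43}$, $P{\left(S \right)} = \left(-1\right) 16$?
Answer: $- \frac{i}{488 \sqrt{38} + 7912 i} \approx -0.00011043 - 4.1986 \cdot 10^{-5} i$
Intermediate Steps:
$P{\left(S \right)} = -16$
$u = -28 + 4 i \sqrt{38}$ ($u = -28 + 4 \sqrt{5 - 43} = -28 + 4 \sqrt{-38} = -28 + 4 i \sqrt{38} \approx -28.0 + 24.658 i$)
$R{\left(f \right)} = \left(-16 + f\right) \left(194 + f\right)$ ($R{\left(f \right)} = \left(f + 194\right) \left(f - 16\right) = \left(194 + f\right) \left(-16 + f\right) = \left(-16 + f\right) \left(194 + f\right)$)
$\frac{1}{R{\left(u \right)}} = \frac{1}{-3104 + \left(-28 + 4 i \sqrt{38}\right)^{2} + 178 \left(-28 + 4 i \sqrt{38}\right)} = \frac{1}{-3104 + \left(-28 + 4 i \sqrt{38}\right)^{2} - \left(4984 - 712 i \sqrt{38}\right)} = \frac{1}{-8088 + \left(-28 + 4 i \sqrt{38}\right)^{2} + 712 i \sqrt{38}}$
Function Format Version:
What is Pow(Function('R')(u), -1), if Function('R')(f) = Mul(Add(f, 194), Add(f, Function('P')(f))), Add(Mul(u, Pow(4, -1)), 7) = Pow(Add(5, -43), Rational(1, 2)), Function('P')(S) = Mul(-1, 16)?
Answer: Mul(-1, I, Pow(Add(Mul(488, Pow(38, Rational(1, 2))), Mul(7912, I)), -1)) ≈ Add(-0.00011043, Mul(-4.1986e-5, I))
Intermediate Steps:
Function('P')(S) = -16
u = Add(-28, Mul(4, I, Pow(38, Rational(1, 2)))) (u = Add(-28, Mul(4, Pow(Add(5, -43), Rational(1, 2)))) = Add(-28, Mul(4, Pow(-38, Rational(1, 2)))) = Add(-28, Mul(4, Mul(I, Pow(38, Rational(1, 2))))) = Add(-28, Mul(4, I, Pow(38, Rational(1, 2)))) ≈ Add(-28.000, Mul(24.658, I)))
Function('R')(f) = Mul(Add(-16, f), Add(194, f)) (Function('R')(f) = Mul(Add(f, 194), Add(f, -16)) = Mul(Add(194, f), Add(-16, f)) = Mul(Add(-16, f), Add(194, f)))
Pow(Function('R')(u), -1) = Pow(Add(-3104, Pow(Add(-28, Mul(4, I, Pow(38, Rational(1, 2)))), 2), Mul(178, Add(-28, Mul(4, I, Pow(38, Rational(1, 2)))))), -1) = Pow(Add(-3104, Pow(Add(-28, Mul(4, I, Pow(38, Rational(1, 2)))), 2), Add(-4984, Mul(712, I, Pow(38, Rational(1, 2))))), -1) = Pow(Add(-8088, Pow(Add(-28, Mul(4, I, Pow(38, Rational(1, 2)))), 2), Mul(712, I, Pow(38, Rational(1, 2)))), -1)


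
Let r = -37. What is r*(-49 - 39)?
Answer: 3256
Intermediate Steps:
r*(-49 - 39) = -37*(-49 - 39) = -37*(-88) = 3256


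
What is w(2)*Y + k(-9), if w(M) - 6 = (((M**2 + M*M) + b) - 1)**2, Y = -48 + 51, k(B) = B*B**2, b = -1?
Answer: -603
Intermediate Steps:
k(B) = B**3
Y = 3
w(M) = 6 + (-2 + 2*M**2)**2 (w(M) = 6 + (((M**2 + M*M) - 1) - 1)**2 = 6 + (((M**2 + M**2) - 1) - 1)**2 = 6 + ((2*M**2 - 1) - 1)**2 = 6 + ((-1 + 2*M**2) - 1)**2 = 6 + (-2 + 2*M**2)**2)
w(2)*Y + k(-9) = (6 + 4*(-1 + 2**2)**2)*3 + (-9)**3 = (6 + 4*(-1 + 4)**2)*3 - 729 = (6 + 4*3**2)*3 - 729 = (6 + 4*9)*3 - 729 = (6 + 36)*3 - 729 = 42*3 - 729 = 126 - 729 = -603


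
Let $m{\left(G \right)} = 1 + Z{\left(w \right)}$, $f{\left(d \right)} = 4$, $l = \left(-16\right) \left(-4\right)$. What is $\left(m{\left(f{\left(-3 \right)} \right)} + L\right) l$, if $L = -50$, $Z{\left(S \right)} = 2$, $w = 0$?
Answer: $-3008$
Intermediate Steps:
$l = 64$
$m{\left(G \right)} = 3$ ($m{\left(G \right)} = 1 + 2 = 3$)
$\left(m{\left(f{\left(-3 \right)} \right)} + L\right) l = \left(3 - 50\right) 64 = \left(-47\right) 64 = -3008$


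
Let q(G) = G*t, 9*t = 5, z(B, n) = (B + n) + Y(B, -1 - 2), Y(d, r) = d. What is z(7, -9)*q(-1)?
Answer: -25/9 ≈ -2.7778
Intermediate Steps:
z(B, n) = n + 2*B (z(B, n) = (B + n) + B = n + 2*B)
t = 5/9 (t = (1/9)*5 = 5/9 ≈ 0.55556)
q(G) = 5*G/9 (q(G) = G*(5/9) = 5*G/9)
z(7, -9)*q(-1) = (-9 + 2*7)*((5/9)*(-1)) = (-9 + 14)*(-5/9) = 5*(-5/9) = -25/9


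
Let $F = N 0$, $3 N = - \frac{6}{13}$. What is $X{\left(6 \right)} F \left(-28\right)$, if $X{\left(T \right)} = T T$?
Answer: $0$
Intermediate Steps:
$N = - \frac{2}{13}$ ($N = \frac{\left(-6\right) \frac{1}{13}}{3} = \frac{1}{3} \left(- \frac{6}{13}\right) = - \frac{2}{13} \approx -0.15385$)
$F = 0$ ($F = \left(- \frac{2}{13}\right) 0 = 0$)
$X{\left(T \right)} = T^{2}$
$X{\left(6 \right)} F \left(-28\right) = 6^{2} \cdot 0 \left(-28\right) = 36 \cdot 0 \left(-28\right) = 0 \left(-28\right) = 0$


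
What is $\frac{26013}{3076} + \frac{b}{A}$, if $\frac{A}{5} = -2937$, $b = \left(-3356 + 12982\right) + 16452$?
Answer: $\frac{301784977}{45171060} \approx 6.6809$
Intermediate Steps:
$b = 26078$ ($b = 9626 + 16452 = 26078$)
$A = -14685$ ($A = 5 \left(-2937\right) = -14685$)
$\frac{26013}{3076} + \frac{b}{A} = \frac{26013}{3076} + \frac{26078}{-14685} = 26013 \cdot \frac{1}{3076} + 26078 \left(- \frac{1}{14685}\right) = \frac{26013}{3076} - \frac{26078}{14685} = \frac{301784977}{45171060}$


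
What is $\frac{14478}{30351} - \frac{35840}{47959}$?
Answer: $- \frac{131143146}{485201203} \approx -0.27029$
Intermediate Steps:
$\frac{14478}{30351} - \frac{35840}{47959} = 14478 \cdot \frac{1}{30351} - \frac{35840}{47959} = \frac{4826}{10117} - \frac{35840}{47959} = - \frac{131143146}{485201203}$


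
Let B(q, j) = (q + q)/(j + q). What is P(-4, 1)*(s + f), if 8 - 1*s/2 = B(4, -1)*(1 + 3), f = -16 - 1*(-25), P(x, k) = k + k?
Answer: 22/3 ≈ 7.3333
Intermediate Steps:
P(x, k) = 2*k
f = 9 (f = -16 + 25 = 9)
B(q, j) = 2*q/(j + q) (B(q, j) = (2*q)/(j + q) = 2*q/(j + q))
s = -16/3 (s = 16 - 2*2*4/(-1 + 4)*(1 + 3) = 16 - 2*2*4/3*4 = 16 - 2*2*4*(⅓)*4 = 16 - 16*4/3 = 16 - 2*32/3 = 16 - 64/3 = -16/3 ≈ -5.3333)
P(-4, 1)*(s + f) = (2*1)*(-16/3 + 9) = 2*(11/3) = 22/3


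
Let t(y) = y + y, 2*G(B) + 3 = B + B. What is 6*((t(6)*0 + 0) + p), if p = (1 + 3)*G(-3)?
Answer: -108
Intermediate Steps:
G(B) = -3/2 + B (G(B) = -3/2 + (B + B)/2 = -3/2 + (2*B)/2 = -3/2 + B)
t(y) = 2*y
p = -18 (p = (1 + 3)*(-3/2 - 3) = 4*(-9/2) = -18)
6*((t(6)*0 + 0) + p) = 6*(((2*6)*0 + 0) - 18) = 6*((12*0 + 0) - 18) = 6*((0 + 0) - 18) = 6*(0 - 18) = 6*(-18) = -108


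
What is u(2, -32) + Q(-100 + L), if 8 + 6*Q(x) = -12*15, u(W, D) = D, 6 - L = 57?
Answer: -190/3 ≈ -63.333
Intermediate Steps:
L = -51 (L = 6 - 1*57 = 6 - 57 = -51)
Q(x) = -94/3 (Q(x) = -4/3 + (-12*15)/6 = -4/3 + (⅙)*(-180) = -4/3 - 30 = -94/3)
u(2, -32) + Q(-100 + L) = -32 - 94/3 = -190/3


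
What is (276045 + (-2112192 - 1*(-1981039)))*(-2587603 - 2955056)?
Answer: -803086947828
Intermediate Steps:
(276045 + (-2112192 - 1*(-1981039)))*(-2587603 - 2955056) = (276045 + (-2112192 + 1981039))*(-5542659) = (276045 - 131153)*(-5542659) = 144892*(-5542659) = -803086947828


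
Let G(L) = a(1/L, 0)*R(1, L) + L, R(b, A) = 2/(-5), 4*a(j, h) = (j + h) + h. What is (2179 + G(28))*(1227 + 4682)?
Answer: 3651519731/280 ≈ 1.3041e+7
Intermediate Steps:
a(j, h) = h/2 + j/4 (a(j, h) = ((j + h) + h)/4 = ((h + j) + h)/4 = (j + 2*h)/4 = h/2 + j/4)
R(b, A) = -2/5 (R(b, A) = 2*(-1/5) = -2/5)
G(L) = L - 1/(10*L) (G(L) = ((1/2)*0 + 1/(4*L))*(-2/5) + L = (0 + 1/(4*L))*(-2/5) + L = (1/(4*L))*(-2/5) + L = -1/(10*L) + L = L - 1/(10*L))
(2179 + G(28))*(1227 + 4682) = (2179 + (28 - 1/10/28))*(1227 + 4682) = (2179 + (28 - 1/10*1/28))*5909 = (2179 + (28 - 1/280))*5909 = (2179 + 7839/280)*5909 = (617959/280)*5909 = 3651519731/280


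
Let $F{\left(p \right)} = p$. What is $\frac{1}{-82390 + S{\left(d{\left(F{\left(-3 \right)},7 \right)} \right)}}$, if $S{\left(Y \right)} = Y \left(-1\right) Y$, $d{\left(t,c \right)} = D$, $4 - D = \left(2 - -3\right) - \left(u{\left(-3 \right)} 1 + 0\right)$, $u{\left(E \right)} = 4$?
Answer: $- \frac{1}{82399} \approx -1.2136 \cdot 10^{-5}$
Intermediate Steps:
$D = 3$ ($D = 4 - \left(\left(2 - -3\right) - \left(4 \cdot 1 + 0\right)\right) = 4 - \left(\left(2 + 3\right) - \left(4 + 0\right)\right) = 4 - \left(5 - 4\right) = 4 - 1 = 3$)
$d{\left(t,c \right)} = 3$
$S{\left(Y \right)} = - Y^{2}$ ($S{\left(Y \right)} = - Y Y = - Y^{2}$)
$\frac{1}{-82390 + S{\left(d{\left(F{\left(-3 \right)},7 \right)} \right)}} = \frac{1}{-82390 - 3^{2}} = \frac{1}{-82390 - 9} = \frac{1}{-82399} = - \frac{1}{82399}$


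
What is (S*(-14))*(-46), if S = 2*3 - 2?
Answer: 2576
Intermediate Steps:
S = 4 (S = 6 - 2 = 4)
(S*(-14))*(-46) = (4*(-14))*(-46) = -56*(-46) = 2576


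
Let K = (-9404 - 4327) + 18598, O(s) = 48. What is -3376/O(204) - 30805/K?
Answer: -1119352/14601 ≈ -76.663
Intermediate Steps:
K = 4867 (K = -13731 + 18598 = 4867)
-3376/O(204) - 30805/K = -3376/48 - 30805/4867 = -3376*1/48 - 30805*1/4867 = -211/3 - 30805/4867 = -1119352/14601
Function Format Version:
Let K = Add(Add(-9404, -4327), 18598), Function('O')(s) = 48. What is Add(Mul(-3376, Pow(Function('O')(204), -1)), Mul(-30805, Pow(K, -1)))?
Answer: Rational(-1119352, 14601) ≈ -76.663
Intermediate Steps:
K = 4867 (K = Add(-13731, 18598) = 4867)
Add(Mul(-3376, Pow(Function('O')(204), -1)), Mul(-30805, Pow(K, -1))) = Add(Mul(-3376, Pow(48, -1)), Mul(-30805, Pow(4867, -1))) = Add(Mul(-3376, Rational(1, 48)), Mul(-30805, Rational(1, 4867))) = Add(Rational(-211, 3), Rational(-30805, 4867)) = Rational(-1119352, 14601)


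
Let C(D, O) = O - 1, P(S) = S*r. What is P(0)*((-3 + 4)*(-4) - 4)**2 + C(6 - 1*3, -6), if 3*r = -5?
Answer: -7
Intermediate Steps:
r = -5/3 (r = (1/3)*(-5) = -5/3 ≈ -1.6667)
P(S) = -5*S/3 (P(S) = S*(-5/3) = -5*S/3)
C(D, O) = -1 + O
P(0)*((-3 + 4)*(-4) - 4)**2 + C(6 - 1*3, -6) = (-5/3*0)*((-3 + 4)*(-4) - 4)**2 + (-1 - 6) = 0*(1*(-4) - 4)**2 - 7 = 0*(-4 - 4)**2 - 7 = 0*(-8)**2 - 7 = 0*64 - 7 = 0 - 7 = -7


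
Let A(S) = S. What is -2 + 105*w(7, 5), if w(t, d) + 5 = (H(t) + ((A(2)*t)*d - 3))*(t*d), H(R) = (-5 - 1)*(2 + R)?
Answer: 47248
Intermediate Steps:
H(R) = -12 - 6*R (H(R) = -6*(2 + R) = -12 - 6*R)
w(t, d) = -5 + d*t*(-15 - 6*t + 2*d*t) (w(t, d) = -5 + ((-12 - 6*t) + ((2*t)*d - 3))*(t*d) = -5 + ((-12 - 6*t) + (2*d*t - 3))*(d*t) = -5 + ((-12 - 6*t) + (-3 + 2*d*t))*(d*t) = -5 + (-15 - 6*t + 2*d*t)*(d*t) = -5 + d*t*(-15 - 6*t + 2*d*t))
-2 + 105*w(7, 5) = -2 + 105*(-5 - 15*5*7 - 6*5*7² + 2*5²*7²) = -2 + 105*(-5 - 525 - 6*5*49 + 2*25*49) = -2 + 105*(-5 - 525 - 1470 + 2450) = -2 + 105*450 = -2 + 47250 = 47248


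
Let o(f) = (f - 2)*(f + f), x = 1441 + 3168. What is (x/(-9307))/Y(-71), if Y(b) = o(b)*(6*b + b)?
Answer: 4609/47948751914 ≈ 9.6123e-8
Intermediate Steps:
x = 4609
o(f) = 2*f*(-2 + f) (o(f) = (-2 + f)*(2*f) = 2*f*(-2 + f))
Y(b) = 14*b²*(-2 + b) (Y(b) = (2*b*(-2 + b))*(6*b + b) = (2*b*(-2 + b))*(7*b) = 14*b²*(-2 + b))
(x/(-9307))/Y(-71) = (4609/(-9307))/((14*(-71)²*(-2 - 71))) = (4609*(-1/9307))/((14*5041*(-73))) = -4609/9307/(-5151902) = -4609/9307*(-1/5151902) = 4609/47948751914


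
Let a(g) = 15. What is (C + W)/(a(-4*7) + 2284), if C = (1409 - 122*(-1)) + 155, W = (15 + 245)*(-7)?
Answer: -134/2299 ≈ -0.058286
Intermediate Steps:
W = -1820 (W = 260*(-7) = -1820)
C = 1686 (C = (1409 + 122) + 155 = 1531 + 155 = 1686)
(C + W)/(a(-4*7) + 2284) = (1686 - 1820)/(15 + 2284) = -134/2299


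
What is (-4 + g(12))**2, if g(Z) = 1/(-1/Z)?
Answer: 256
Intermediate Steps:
g(Z) = -Z
(-4 + g(12))**2 = (-4 - 1*12)**2 = (-4 - 12)**2 = (-16)**2 = 256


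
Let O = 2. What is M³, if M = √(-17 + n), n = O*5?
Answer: -7*I*√7 ≈ -18.52*I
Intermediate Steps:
n = 10 (n = 2*5 = 10)
M = I*√7 (M = √(-17 + 10) = √(-7) = I*√7 ≈ 2.6458*I)
M³ = (I*√7)³ = -7*I*√7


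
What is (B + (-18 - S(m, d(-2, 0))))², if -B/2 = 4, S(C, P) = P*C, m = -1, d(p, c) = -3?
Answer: 841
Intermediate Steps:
S(C, P) = C*P
B = -8 (B = -2*4 = -8)
(B + (-18 - S(m, d(-2, 0))))² = (-8 + (-18 - (-1)*(-3)))² = (-8 + (-18 - 1*3))² = (-8 + (-18 - 3))² = (-8 - 21)² = (-29)² = 841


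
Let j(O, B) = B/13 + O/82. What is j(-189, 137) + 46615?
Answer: 49700367/1066 ≈ 46623.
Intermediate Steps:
j(O, B) = B/13 + O/82 (j(O, B) = B*(1/13) + O*(1/82) = B/13 + O/82)
j(-189, 137) + 46615 = ((1/13)*137 + (1/82)*(-189)) + 46615 = (137/13 - 189/82) + 46615 = 8777/1066 + 46615 = 49700367/1066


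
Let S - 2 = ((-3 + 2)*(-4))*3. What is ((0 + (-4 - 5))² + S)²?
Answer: 9025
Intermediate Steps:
S = 14 (S = 2 + ((-3 + 2)*(-4))*3 = 2 - 1*(-4)*3 = 2 + 4*3 = 2 + 12 = 14)
((0 + (-4 - 5))² + S)² = ((0 + (-4 - 5))² + 14)² = ((0 - 9)² + 14)² = ((-9)² + 14)² = (81 + 14)² = 95² = 9025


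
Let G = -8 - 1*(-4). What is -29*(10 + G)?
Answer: -174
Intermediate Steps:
G = -4 (G = -8 + 4 = -4)
-29*(10 + G) = -29*(10 - 4) = -29*6 = -174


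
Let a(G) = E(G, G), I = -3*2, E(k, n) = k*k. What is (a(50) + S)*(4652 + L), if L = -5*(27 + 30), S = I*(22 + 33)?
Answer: 9476390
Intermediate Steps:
E(k, n) = k²
I = -6
a(G) = G²
S = -330 (S = -6*(22 + 33) = -6*55 = -330)
L = -285 (L = -5*57 = -285)
(a(50) + S)*(4652 + L) = (50² - 330)*(4652 - 285) = (2500 - 330)*4367 = 2170*4367 = 9476390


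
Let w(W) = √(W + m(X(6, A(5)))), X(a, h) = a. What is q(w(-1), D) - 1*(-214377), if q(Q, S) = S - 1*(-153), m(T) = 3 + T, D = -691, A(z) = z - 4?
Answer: 213839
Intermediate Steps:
A(z) = -4 + z
w(W) = √(9 + W) (w(W) = √(W + (3 + 6)) = √(W + 9) = √(9 + W))
q(Q, S) = 153 + S (q(Q, S) = S + 153 = 153 + S)
q(w(-1), D) - 1*(-214377) = (153 - 691) - 1*(-214377) = -538 + 214377 = 213839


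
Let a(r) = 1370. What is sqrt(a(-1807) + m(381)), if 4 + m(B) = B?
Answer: sqrt(1747) ≈ 41.797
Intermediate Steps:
m(B) = -4 + B
sqrt(a(-1807) + m(381)) = sqrt(1370 + (-4 + 381)) = sqrt(1370 + 377) = sqrt(1747)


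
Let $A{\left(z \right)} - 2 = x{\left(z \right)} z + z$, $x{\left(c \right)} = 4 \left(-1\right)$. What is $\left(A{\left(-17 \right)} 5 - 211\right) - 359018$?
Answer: $-358964$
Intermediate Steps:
$x{\left(c \right)} = -4$
$A{\left(z \right)} = 2 - 3 z$ ($A{\left(z \right)} = 2 + \left(- 4 z + z\right) = 2 - 3 z$)
$\left(A{\left(-17 \right)} 5 - 211\right) - 359018 = \left(\left(2 - -51\right) 5 - 211\right) - 359018 = \left(\left(2 + 51\right) 5 - 211\right) - 359018 = \left(53 \cdot 5 - 211\right) - 359018 = \left(265 - 211\right) - 359018 = 54 - 359018 = -358964$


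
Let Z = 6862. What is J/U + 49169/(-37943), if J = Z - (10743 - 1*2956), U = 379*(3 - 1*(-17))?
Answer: -81559659/57521588 ≈ -1.4179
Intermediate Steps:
U = 7580 (U = 379*(3 + 17) = 379*20 = 7580)
J = -925 (J = 6862 - (10743 - 1*2956) = 6862 - (10743 - 2956) = 6862 - 1*7787 = 6862 - 7787 = -925)
J/U + 49169/(-37943) = -925/7580 + 49169/(-37943) = -925*1/7580 + 49169*(-1/37943) = -185/1516 - 49169/37943 = -81559659/57521588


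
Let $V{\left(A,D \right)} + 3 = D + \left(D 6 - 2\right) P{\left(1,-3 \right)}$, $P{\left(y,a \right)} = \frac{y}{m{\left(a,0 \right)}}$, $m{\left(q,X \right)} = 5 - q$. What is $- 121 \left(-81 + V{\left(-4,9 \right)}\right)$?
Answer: $\frac{16577}{2} \approx 8288.5$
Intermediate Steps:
$P{\left(y,a \right)} = \frac{y}{5 - a}$
$V{\left(A,D \right)} = - \frac{13}{4} + \frac{7 D}{4}$ ($V{\left(A,D \right)} = -3 + \left(D + \left(D 6 - 2\right) \left(\left(-1\right) 1 \frac{1}{-5 - 3}\right)\right) = -3 + \left(D + \left(6 D - 2\right) \left(\left(-1\right) 1 \frac{1}{-8}\right)\right) = -3 + \left(D + \left(-2 + 6 D\right) \left(\left(-1\right) 1 \left(- \frac{1}{8}\right)\right)\right) = -3 + \left(D + \left(-2 + 6 D\right) \frac{1}{8}\right) = -3 + \left(D + \left(- \frac{1}{4} + \frac{3 D}{4}\right)\right) = -3 + \left(- \frac{1}{4} + \frac{7 D}{4}\right) = - \frac{13}{4} + \frac{7 D}{4}$)
$- 121 \left(-81 + V{\left(-4,9 \right)}\right) = - 121 \left(-81 + \left(- \frac{13}{4} + \frac{7}{4} \cdot 9\right)\right) = - 121 \left(-81 + \left(- \frac{13}{4} + \frac{63}{4}\right)\right) = - 121 \left(-81 + \frac{25}{2}\right) = \left(-121\right) \left(- \frac{137}{2}\right) = \frac{16577}{2}$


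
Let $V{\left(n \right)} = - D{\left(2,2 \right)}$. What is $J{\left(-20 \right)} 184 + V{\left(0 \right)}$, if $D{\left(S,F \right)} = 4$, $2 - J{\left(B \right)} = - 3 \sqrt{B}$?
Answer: $364 + 1104 i \sqrt{5} \approx 364.0 + 2468.6 i$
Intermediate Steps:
$J{\left(B \right)} = 2 + 3 \sqrt{B}$ ($J{\left(B \right)} = 2 - - 3 \sqrt{B} = 2 + 3 \sqrt{B}$)
$V{\left(n \right)} = -4$ ($V{\left(n \right)} = \left(-1\right) 4 = -4$)
$J{\left(-20 \right)} 184 + V{\left(0 \right)} = \left(2 + 3 \sqrt{-20}\right) 184 - 4 = \left(2 + 3 \cdot 2 i \sqrt{5}\right) 184 - 4 = \left(2 + 6 i \sqrt{5}\right) 184 - 4 = \left(368 + 1104 i \sqrt{5}\right) - 4 = 364 + 1104 i \sqrt{5}$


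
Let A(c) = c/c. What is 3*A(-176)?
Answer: 3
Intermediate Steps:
A(c) = 1
3*A(-176) = 3*1 = 3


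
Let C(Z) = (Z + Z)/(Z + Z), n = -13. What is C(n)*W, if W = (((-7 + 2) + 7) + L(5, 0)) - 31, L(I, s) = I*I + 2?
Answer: -2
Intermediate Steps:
L(I, s) = 2 + I² (L(I, s) = I² + 2 = 2 + I²)
W = -2 (W = (((-7 + 2) + 7) + (2 + 5²)) - 31 = ((-5 + 7) + (2 + 25)) - 31 = (2 + 27) - 31 = 29 - 31 = -2)
C(Z) = 1 (C(Z) = (2*Z)/((2*Z)) = (2*Z)*(1/(2*Z)) = 1)
C(n)*W = 1*(-2) = -2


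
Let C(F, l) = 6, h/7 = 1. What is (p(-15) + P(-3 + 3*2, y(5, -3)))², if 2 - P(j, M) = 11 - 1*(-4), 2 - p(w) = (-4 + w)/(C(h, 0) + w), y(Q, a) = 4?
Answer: 13924/81 ≈ 171.90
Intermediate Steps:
h = 7 (h = 7*1 = 7)
p(w) = 2 - (-4 + w)/(6 + w)
P(j, M) = -13 (P(j, M) = 2 - (11 - 1*(-4)) = 2 - (11 + 4) = 2 - 1*15 = 2 - 15 = -13)
(p(-15) + P(-3 + 3*2, y(5, -3)))² = ((16 - 15)/(6 - 15) - 13)² = (1/(-9) - 13)² = (-⅑*1 - 13)² = (-⅑ - 13)² = (-118/9)² = 13924/81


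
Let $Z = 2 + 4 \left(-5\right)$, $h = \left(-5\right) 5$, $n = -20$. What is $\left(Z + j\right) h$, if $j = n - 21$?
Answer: $1475$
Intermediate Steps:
$j = -41$ ($j = -20 - 21 = -41$)
$h = -25$
$Z = -18$ ($Z = 2 - 20 = -18$)
$\left(Z + j\right) h = \left(-18 - 41\right) \left(-25\right) = \left(-59\right) \left(-25\right) = 1475$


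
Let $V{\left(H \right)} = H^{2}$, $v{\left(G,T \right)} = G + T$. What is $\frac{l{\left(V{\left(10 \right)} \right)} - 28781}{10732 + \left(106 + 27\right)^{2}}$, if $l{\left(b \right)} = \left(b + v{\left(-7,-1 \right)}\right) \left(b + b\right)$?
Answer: $- \frac{10381}{28421} \approx -0.36526$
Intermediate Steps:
$l{\left(b \right)} = 2 b \left(-8 + b\right)$ ($l{\left(b \right)} = \left(b - 8\right) \left(b + b\right) = \left(b - 8\right) 2 b = \left(-8 + b\right) 2 b = 2 b \left(-8 + b\right)$)
$\frac{l{\left(V{\left(10 \right)} \right)} - 28781}{10732 + \left(106 + 27\right)^{2}} = \frac{2 \cdot 10^{2} \left(-8 + 10^{2}\right) - 28781}{10732 + \left(106 + 27\right)^{2}} = \frac{2 \cdot 100 \left(-8 + 100\right) - 28781}{10732 + 133^{2}} = \frac{2 \cdot 100 \cdot 92 - 28781}{10732 + 17689} = \frac{18400 - 28781}{28421} = \left(-10381\right) \frac{1}{28421} = - \frac{10381}{28421}$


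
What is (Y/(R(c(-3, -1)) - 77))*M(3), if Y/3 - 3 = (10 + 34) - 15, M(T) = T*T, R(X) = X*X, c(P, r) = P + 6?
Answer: -216/17 ≈ -12.706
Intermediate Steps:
c(P, r) = 6 + P
R(X) = X²
M(T) = T²
Y = 96 (Y = 9 + 3*((10 + 34) - 15) = 9 + 3*(44 - 15) = 9 + 3*29 = 9 + 87 = 96)
(Y/(R(c(-3, -1)) - 77))*M(3) = (96/((6 - 3)² - 77))*3² = (96/(3² - 77))*9 = (96/(9 - 77))*9 = (96/(-68))*9 = -1/68*96*9 = -24/17*9 = -216/17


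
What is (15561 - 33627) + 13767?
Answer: -4299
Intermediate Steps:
(15561 - 33627) + 13767 = -18066 + 13767 = -4299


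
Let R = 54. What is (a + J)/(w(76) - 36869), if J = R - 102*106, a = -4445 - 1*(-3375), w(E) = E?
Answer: 11828/36793 ≈ 0.32147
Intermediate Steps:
a = -1070 (a = -4445 + 3375 = -1070)
J = -10758 (J = 54 - 102*106 = 54 - 10812 = -10758)
(a + J)/(w(76) - 36869) = (-1070 - 10758)/(76 - 36869) = -11828/(-36793) = -11828*(-1/36793) = 11828/36793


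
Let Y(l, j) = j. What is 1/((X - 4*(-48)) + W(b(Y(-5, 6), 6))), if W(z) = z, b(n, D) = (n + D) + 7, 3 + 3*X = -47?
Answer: 3/583 ≈ 0.0051458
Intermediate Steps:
X = -50/3 (X = -1 + (⅓)*(-47) = -1 - 47/3 = -50/3 ≈ -16.667)
b(n, D) = 7 + D + n (b(n, D) = (D + n) + 7 = 7 + D + n)
1/((X - 4*(-48)) + W(b(Y(-5, 6), 6))) = 1/((-50/3 - 4*(-48)) + (7 + 6 + 6)) = 1/((-50/3 + 192) + 19) = 1/(526/3 + 19) = 1/(583/3) = 3/583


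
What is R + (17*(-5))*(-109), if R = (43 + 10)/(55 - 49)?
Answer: 55643/6 ≈ 9273.8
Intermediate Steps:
R = 53/6 ≈ 8.8333
R + (17*(-5))*(-109) = 53/6 + (17*(-5))*(-109) = 53/6 - 85*(-109) = 53/6 + 9265 = 55643/6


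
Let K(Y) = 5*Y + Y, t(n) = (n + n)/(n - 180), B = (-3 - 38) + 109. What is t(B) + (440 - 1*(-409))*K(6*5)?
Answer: 2139463/14 ≈ 1.5282e+5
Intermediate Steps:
B = 68 (B = -41 + 109 = 68)
t(n) = 2*n/(-180 + n) (t(n) = (2*n)/(-180 + n) = 2*n/(-180 + n))
K(Y) = 6*Y
t(B) + (440 - 1*(-409))*K(6*5) = 2*68/(-180 + 68) + (440 - 1*(-409))*(6*(6*5)) = 2*68/(-112) + (440 + 409)*(6*30) = 2*68*(-1/112) + 849*180 = -17/14 + 152820 = 2139463/14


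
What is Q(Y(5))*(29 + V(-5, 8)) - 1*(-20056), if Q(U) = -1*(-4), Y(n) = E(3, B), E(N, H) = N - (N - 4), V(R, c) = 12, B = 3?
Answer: 20220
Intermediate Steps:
E(N, H) = 4 (E(N, H) = N - (-4 + N) = N + (4 - N) = 4)
Y(n) = 4
Q(U) = 4
Q(Y(5))*(29 + V(-5, 8)) - 1*(-20056) = 4*(29 + 12) - 1*(-20056) = 4*41 + 20056 = 164 + 20056 = 20220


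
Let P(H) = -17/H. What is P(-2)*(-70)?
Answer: -595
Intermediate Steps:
P(-2)*(-70) = -17/(-2)*(-70) = -17*(-½)*(-70) = (17/2)*(-70) = -595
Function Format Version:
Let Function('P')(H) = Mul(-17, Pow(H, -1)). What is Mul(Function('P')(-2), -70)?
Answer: -595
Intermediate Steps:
Mul(Function('P')(-2), -70) = Mul(Mul(-17, Pow(-2, -1)), -70) = Mul(Mul(-17, Rational(-1, 2)), -70) = Mul(Rational(17, 2), -70) = -595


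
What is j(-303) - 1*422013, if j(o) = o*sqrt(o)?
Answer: -422013 - 303*I*sqrt(303) ≈ -4.2201e+5 - 5274.3*I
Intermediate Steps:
j(o) = o**(3/2)
j(-303) - 1*422013 = (-303)**(3/2) - 1*422013 = -303*I*sqrt(303) - 422013 = -422013 - 303*I*sqrt(303)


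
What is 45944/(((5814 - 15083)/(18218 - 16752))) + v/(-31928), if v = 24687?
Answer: -165438790055/22764664 ≈ -7267.4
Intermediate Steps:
45944/(((5814 - 15083)/(18218 - 16752))) + v/(-31928) = 45944/(((5814 - 15083)/(18218 - 16752))) + 24687/(-31928) = 45944/((-9269/1466)) + 24687*(-1/31928) = 45944/((-9269*1/1466)) - 1899/2456 = 45944/(-9269/1466) - 1899/2456 = 45944*(-1466/9269) - 1899/2456 = -67353904/9269 - 1899/2456 = -165438790055/22764664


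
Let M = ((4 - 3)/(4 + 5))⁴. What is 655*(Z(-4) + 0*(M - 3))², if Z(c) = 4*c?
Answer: 167680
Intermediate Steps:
M = 1/6561 (M = (1/9)⁴ = (1*(⅑))⁴ = (⅑)⁴ = 1/6561 ≈ 0.00015242)
655*(Z(-4) + 0*(M - 3))² = 655*(4*(-4) + 0*(1/6561 - 3))² = 655*(-16 + 0*(-19682/6561))² = 655*(-16 + 0)² = 655*(-16)² = 655*256 = 167680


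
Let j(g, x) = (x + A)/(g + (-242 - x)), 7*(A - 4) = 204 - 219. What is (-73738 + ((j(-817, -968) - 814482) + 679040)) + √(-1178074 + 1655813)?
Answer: -133240897/637 + √477739 ≈ -2.0848e+5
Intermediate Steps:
A = 13/7 (A = 4 + (204 - 219)/7 = 4 + (⅐)*(-15) = 4 - 15/7 = 13/7 ≈ 1.8571)
j(g, x) = (13/7 + x)/(-242 + g - x) (j(g, x) = (x + 13/7)/(g + (-242 - x)) = (13/7 + x)/(-242 + g - x))
(-73738 + ((j(-817, -968) - 814482) + 679040)) + √(-1178074 + 1655813) = (-73738 + (((-13/7 - 1*(-968))/(242 - 968 - 1*(-817)) - 814482) + 679040)) + √(-1178074 + 1655813) = (-73738 + (((-13/7 + 968)/(242 - 968 + 817) - 814482) + 679040)) + √477739 = (-73738 + (((6763/7)/91 - 814482) + 679040)) + √477739 = (-73738 + (((1/91)*(6763/7) - 814482) + 679040)) + √477739 = (-73738 + ((6763/637 - 814482) + 679040)) + √477739 = (-73738 + (-518818271/637 + 679040)) + √477739 = (-73738 - 86269791/637) + √477739 = -133240897/637 + √477739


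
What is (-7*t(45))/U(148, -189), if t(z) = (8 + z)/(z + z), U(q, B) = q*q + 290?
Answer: -371/1997460 ≈ -0.00018574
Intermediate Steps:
U(q, B) = 290 + q² (U(q, B) = q² + 290 = 290 + q²)
t(z) = (8 + z)/(2*z) (t(z) = (8 + z)/((2*z)) = (8 + z)*(1/(2*z)) = (8 + z)/(2*z))
(-7*t(45))/U(148, -189) = (-7*(8 + 45)/(2*45))/(290 + 148²) = (-7*53/(2*45))/(290 + 21904) = -7*53/90/22194 = -371/90*1/22194 = -371/1997460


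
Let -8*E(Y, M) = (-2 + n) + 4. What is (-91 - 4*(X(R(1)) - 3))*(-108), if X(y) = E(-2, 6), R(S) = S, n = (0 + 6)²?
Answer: 6480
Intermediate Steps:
n = 36 (n = 6² = 36)
E(Y, M) = -19/4 (E(Y, M) = -((-2 + 36) + 4)/8 = -(34 + 4)/8 = -⅛*38 = -19/4)
X(y) = -19/4
(-91 - 4*(X(R(1)) - 3))*(-108) = (-91 - 4*(-19/4 - 3))*(-108) = (-91 - 4*(-31)/4)*(-108) = (-91 - 1*(-31))*(-108) = (-91 + 31)*(-108) = -60*(-108) = 6480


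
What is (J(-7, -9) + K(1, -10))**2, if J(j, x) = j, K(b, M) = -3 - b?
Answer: 121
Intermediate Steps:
(J(-7, -9) + K(1, -10))**2 = (-7 + (-3 - 1*1))**2 = (-7 + (-3 - 1))**2 = (-7 - 4)**2 = (-11)**2 = 121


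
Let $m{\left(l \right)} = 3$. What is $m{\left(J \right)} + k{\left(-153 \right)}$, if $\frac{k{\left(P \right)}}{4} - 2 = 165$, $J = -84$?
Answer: $671$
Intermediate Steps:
$k{\left(P \right)} = 668$ ($k{\left(P \right)} = 8 + 4 \cdot 165 = 8 + 660 = 668$)
$m{\left(J \right)} + k{\left(-153 \right)} = 3 + 668 = 671$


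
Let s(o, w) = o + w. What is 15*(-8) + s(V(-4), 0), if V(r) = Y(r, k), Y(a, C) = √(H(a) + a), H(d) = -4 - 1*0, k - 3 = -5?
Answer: -120 + 2*I*√2 ≈ -120.0 + 2.8284*I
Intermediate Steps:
k = -2 (k = 3 - 5 = -2)
H(d) = -4 (H(d) = -4 + 0 = -4)
Y(a, C) = √(-4 + a)
V(r) = √(-4 + r)
15*(-8) + s(V(-4), 0) = 15*(-8) + (√(-4 - 4) + 0) = -120 + (√(-8) + 0) = -120 + (2*I*√2 + 0) = -120 + 2*I*√2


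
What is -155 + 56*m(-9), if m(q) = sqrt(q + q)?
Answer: -155 + 168*I*sqrt(2) ≈ -155.0 + 237.59*I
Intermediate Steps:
m(q) = sqrt(2)*sqrt(q) (m(q) = sqrt(2*q) = sqrt(2)*sqrt(q))
-155 + 56*m(-9) = -155 + 56*(sqrt(2)*sqrt(-9)) = -155 + 56*(sqrt(2)*(3*I)) = -155 + 56*(3*I*sqrt(2)) = -155 + 168*I*sqrt(2)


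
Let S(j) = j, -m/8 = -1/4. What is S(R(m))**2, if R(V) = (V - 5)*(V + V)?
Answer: 144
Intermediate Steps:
m = 2 (m = -(-8)/4 = -8*(-1/4) = 2)
R(V) = 2*V*(-5 + V) (R(V) = (-5 + V)*(2*V) = 2*V*(-5 + V))
S(R(m))**2 = (2*2*(-5 + 2))**2 = (2*2*(-3))**2 = (-12)**2 = 144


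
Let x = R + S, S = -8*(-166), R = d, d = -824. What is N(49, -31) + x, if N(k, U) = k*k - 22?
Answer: 2883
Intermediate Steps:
R = -824
N(k, U) = -22 + k² (N(k, U) = k² - 22 = -22 + k²)
S = 1328
x = 504 (x = -824 + 1328 = 504)
N(49, -31) + x = (-22 + 49²) + 504 = (-22 + 2401) + 504 = 2379 + 504 = 2883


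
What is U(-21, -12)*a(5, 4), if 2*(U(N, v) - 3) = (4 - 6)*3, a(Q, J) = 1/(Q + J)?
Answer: 0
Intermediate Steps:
a(Q, J) = 1/(J + Q)
U(N, v) = 0 (U(N, v) = 3 + ((4 - 6)*3)/2 = 3 + (-2*3)/2 = 3 + (1/2)*(-6) = 3 - 3 = 0)
U(-21, -12)*a(5, 4) = 0/(4 + 5) = 0/9 = 0*(1/9) = 0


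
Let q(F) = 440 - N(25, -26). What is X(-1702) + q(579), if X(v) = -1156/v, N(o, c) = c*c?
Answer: -200258/851 ≈ -235.32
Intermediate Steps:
N(o, c) = c²
q(F) = -236 (q(F) = 440 - 1*(-26)² = 440 - 1*676 = 440 - 676 = -236)
X(-1702) + q(579) = -1156/(-1702) - 236 = -1156*(-1/1702) - 236 = 578/851 - 236 = -200258/851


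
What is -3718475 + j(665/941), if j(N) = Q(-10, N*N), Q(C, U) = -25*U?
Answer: -3292650017100/885481 ≈ -3.7185e+6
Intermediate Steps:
j(N) = -25*N² (j(N) = -25*N*N = -25*N²)
-3718475 + j(665/941) = -3718475 - 25*(665/941)² = -3718475 - 25*442225/885481 = -3718475 - 11055625/885481 = -3292650017100/885481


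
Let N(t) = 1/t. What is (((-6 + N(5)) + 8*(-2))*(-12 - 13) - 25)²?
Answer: 270400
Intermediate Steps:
(((-6 + N(5)) + 8*(-2))*(-12 - 13) - 25)² = (((-6 + 1/5) + 8*(-2))*(-12 - 13) - 25)² = (((-6 + ⅕) - 16)*(-25) - 25)² = ((-29/5 - 16)*(-25) - 25)² = (-109/5*(-25) - 25)² = (545 - 25)² = 520² = 270400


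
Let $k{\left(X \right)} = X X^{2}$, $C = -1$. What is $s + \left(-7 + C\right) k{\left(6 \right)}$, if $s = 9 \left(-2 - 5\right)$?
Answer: $-1791$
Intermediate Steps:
$k{\left(X \right)} = X^{3}$
$s = -63$ ($s = 9 \left(-7\right) = -63$)
$s + \left(-7 + C\right) k{\left(6 \right)} = -63 + \left(-7 - 1\right) 6^{3} = -63 - 1728 = -1791$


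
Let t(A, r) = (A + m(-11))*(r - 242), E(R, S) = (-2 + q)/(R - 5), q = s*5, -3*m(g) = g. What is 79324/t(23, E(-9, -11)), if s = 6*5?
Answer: -416451/35360 ≈ -11.777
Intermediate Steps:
s = 30
m(g) = -g/3
q = 150 (q = 30*5 = 150)
E(R, S) = 148/(-5 + R) (E(R, S) = (-2 + 150)/(R - 5) = 148/(-5 + R))
t(A, r) = (-242 + r)*(11/3 + A) (t(A, r) = (A - ⅓*(-11))*(r - 242) = (A + 11/3)*(-242 + r) = (11/3 + A)*(-242 + r) = (-242 + r)*(11/3 + A))
79324/t(23, E(-9, -11)) = 79324/(-2662/3 - 242*23 + 11*(148/(-5 - 9))/3 + 23*(148/(-5 - 9))) = 79324/(-2662/3 - 5566 + 11*(148/(-14))/3 + 23*(148/(-14))) = 79324/(-2662/3 - 5566 + 11*(148*(-1/14))/3 + 23*(148*(-1/14))) = 79324/(-2662/3 - 5566 + (11/3)*(-74/7) + 23*(-74/7)) = 79324/(-2662/3 - 5566 - 814/21 - 1702/7) = 79324/(-141440/21) = 79324*(-21/141440) = -416451/35360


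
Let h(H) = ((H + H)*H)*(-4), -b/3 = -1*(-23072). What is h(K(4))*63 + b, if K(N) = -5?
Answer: -81816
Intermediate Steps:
b = -69216 (b = -(-3)*(-23072) = -3*23072 = -69216)
h(H) = -8*H² (h(H) = ((2*H)*H)*(-4) = (2*H²)*(-4) = -8*H²)
h(K(4))*63 + b = -8*(-5)²*63 - 69216 = -8*25*63 - 69216 = -200*63 - 69216 = -12600 - 69216 = -81816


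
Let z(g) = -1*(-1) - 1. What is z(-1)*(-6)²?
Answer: 0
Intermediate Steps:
z(g) = 0 (z(g) = 1 - 1 = 0)
z(-1)*(-6)² = 0*(-6)² = 0*36 = 0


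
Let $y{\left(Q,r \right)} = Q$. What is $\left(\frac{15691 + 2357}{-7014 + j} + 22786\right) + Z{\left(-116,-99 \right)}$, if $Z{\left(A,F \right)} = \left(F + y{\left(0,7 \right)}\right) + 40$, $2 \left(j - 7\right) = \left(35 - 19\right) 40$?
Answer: $\frac{50652467}{2229} \approx 22724.0$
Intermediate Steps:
$j = 327$ ($j = 7 + \frac{\left(35 - 19\right) 40}{2} = 7 + \frac{16 \cdot 40}{2} = 7 + \frac{1}{2} \cdot 640 = 7 + 320 = 327$)
$Z{\left(A,F \right)} = 40 + F$ ($Z{\left(A,F \right)} = \left(F + 0\right) + 40 = F + 40 = 40 + F$)
$\left(\frac{15691 + 2357}{-7014 + j} + 22786\right) + Z{\left(-116,-99 \right)} = \left(\frac{15691 + 2357}{-7014 + 327} + 22786\right) + \left(40 - 99\right) = \left(\frac{18048}{-6687} + 22786\right) - 59 = \left(18048 \left(- \frac{1}{6687}\right) + 22786\right) - 59 = \left(- \frac{6016}{2229} + 22786\right) - 59 = \frac{50783978}{2229} - 59 = \frac{50652467}{2229}$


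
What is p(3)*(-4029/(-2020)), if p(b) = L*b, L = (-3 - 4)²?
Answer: 592263/2020 ≈ 293.20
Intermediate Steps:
L = 49 (L = (-7)² = 49)
p(b) = 49*b
p(3)*(-4029/(-2020)) = (49*3)*(-4029/(-2020)) = 147*(-4029*(-1/2020)) = 147*(4029/2020) = 592263/2020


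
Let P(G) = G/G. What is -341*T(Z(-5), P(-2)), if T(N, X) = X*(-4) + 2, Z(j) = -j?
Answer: 682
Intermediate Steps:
P(G) = 1
T(N, X) = 2 - 4*X (T(N, X) = -4*X + 2 = 2 - 4*X)
-341*T(Z(-5), P(-2)) = -341*(2 - 4*1) = -341*(2 - 4) = -341*(-2) = 682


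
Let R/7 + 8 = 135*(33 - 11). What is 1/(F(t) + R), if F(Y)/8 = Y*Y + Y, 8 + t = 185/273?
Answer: 74529/1572886478 ≈ 4.7384e-5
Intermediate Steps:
t = -1999/273 (t = -8 + 185/273 = -1999/273 ≈ -7.3223)
F(Y) = 8*Y + 8*Y**2 (F(Y) = 8*(Y*Y + Y) = 8*(Y**2 + Y) = 8*(Y + Y**2) = 8*Y + 8*Y**2)
R = 20734 (R = -56 + 7*(135*(33 - 11)) = -56 + 7*(135*22) = -56 + 7*2970 = -56 + 20790 = 20734)
1/(F(t) + R) = 1/(8*(-1999/273)*(1 - 1999/273) + 20734) = 1/(8*(-1999/273)*(-1726/273) + 20734) = 1/(27602192/74529 + 20734) = 1/(1572886478/74529) = 74529/1572886478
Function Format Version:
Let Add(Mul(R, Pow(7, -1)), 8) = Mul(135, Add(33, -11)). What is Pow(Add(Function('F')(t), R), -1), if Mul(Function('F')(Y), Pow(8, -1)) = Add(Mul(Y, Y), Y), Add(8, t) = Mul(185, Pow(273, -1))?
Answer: Rational(74529, 1572886478) ≈ 4.7384e-5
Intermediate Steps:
t = Rational(-1999, 273) (t = Add(-8, Mul(185, Pow(273, -1))) = Add(-8, Mul(185, Rational(1, 273))) = Add(-8, Rational(185, 273)) = Rational(-1999, 273) ≈ -7.3223)
Function('F')(Y) = Add(Mul(8, Y), Mul(8, Pow(Y, 2))) (Function('F')(Y) = Mul(8, Add(Mul(Y, Y), Y)) = Mul(8, Add(Pow(Y, 2), Y)) = Mul(8, Add(Y, Pow(Y, 2))) = Add(Mul(8, Y), Mul(8, Pow(Y, 2))))
R = 20734 (R = Add(-56, Mul(7, Mul(135, Add(33, -11)))) = Add(-56, Mul(7, Mul(135, 22))) = Add(-56, Mul(7, 2970)) = Add(-56, 20790) = 20734)
Pow(Add(Function('F')(t), R), -1) = Pow(Add(Mul(8, Rational(-1999, 273), Add(1, Rational(-1999, 273))), 20734), -1) = Pow(Add(Mul(8, Rational(-1999, 273), Rational(-1726, 273)), 20734), -1) = Pow(Add(Rational(27602192, 74529), 20734), -1) = Pow(Rational(1572886478, 74529), -1) = Rational(74529, 1572886478)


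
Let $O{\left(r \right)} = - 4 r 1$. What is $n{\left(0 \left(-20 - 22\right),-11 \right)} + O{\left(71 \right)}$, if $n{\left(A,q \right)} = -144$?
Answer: $-428$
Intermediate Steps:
$O{\left(r \right)} = - 4 r$
$n{\left(0 \left(-20 - 22\right),-11 \right)} + O{\left(71 \right)} = -144 - 284 = -428$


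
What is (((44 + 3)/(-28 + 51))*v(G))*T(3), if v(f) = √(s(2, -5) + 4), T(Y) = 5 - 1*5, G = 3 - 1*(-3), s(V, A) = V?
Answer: 0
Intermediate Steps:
G = 6 (G = 3 + 3 = 6)
T(Y) = 0 (T(Y) = 5 - 5 = 0)
v(f) = √6 (v(f) = √(2 + 4) = √6)
(((44 + 3)/(-28 + 51))*v(G))*T(3) = (((44 + 3)/(-28 + 51))*√6)*0 = ((47/23)*√6)*0 = ((47*(1/23))*√6)*0 = (47*√6/23)*0 = 0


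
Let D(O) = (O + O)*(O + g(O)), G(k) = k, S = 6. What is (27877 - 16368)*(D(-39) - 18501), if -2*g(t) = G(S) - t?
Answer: -157719336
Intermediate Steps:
g(t) = -3 + t/2 (g(t) = -(6 - t)/2 = -3 + t/2)
D(O) = 2*O*(-3 + 3*O/2) (D(O) = (O + O)*(O + (-3 + O/2)) = (2*O)*(-3 + 3*O/2) = 2*O*(-3 + 3*O/2))
(27877 - 16368)*(D(-39) - 18501) = (27877 - 16368)*(3*(-39)*(-2 - 39) - 18501) = 11509*(3*(-39)*(-41) - 18501) = 11509*(4797 - 18501) = 11509*(-13704) = -157719336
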